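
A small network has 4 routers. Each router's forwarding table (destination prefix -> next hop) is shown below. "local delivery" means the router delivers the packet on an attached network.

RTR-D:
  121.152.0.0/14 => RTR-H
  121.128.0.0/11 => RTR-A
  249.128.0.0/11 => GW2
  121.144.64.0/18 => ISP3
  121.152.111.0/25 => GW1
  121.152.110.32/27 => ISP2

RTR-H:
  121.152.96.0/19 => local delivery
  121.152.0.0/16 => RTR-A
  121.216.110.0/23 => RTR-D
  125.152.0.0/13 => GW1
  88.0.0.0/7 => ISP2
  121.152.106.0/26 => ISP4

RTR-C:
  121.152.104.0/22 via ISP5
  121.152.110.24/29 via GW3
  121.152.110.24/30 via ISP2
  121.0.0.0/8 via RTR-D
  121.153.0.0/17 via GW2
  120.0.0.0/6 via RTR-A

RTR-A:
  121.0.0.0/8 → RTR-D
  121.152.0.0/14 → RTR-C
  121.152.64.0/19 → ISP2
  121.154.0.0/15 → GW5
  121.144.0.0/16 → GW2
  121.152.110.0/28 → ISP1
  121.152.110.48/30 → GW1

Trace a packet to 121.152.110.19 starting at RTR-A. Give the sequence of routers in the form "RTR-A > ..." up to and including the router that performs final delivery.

RTR-A > RTR-C > RTR-D > RTR-H

At RTR-A: longest match for 121.152.110.19 is 121.152.0.0/14 -> RTR-C
At RTR-C: longest match for 121.152.110.19 is 121.0.0.0/8 -> RTR-D
At RTR-D: longest match for 121.152.110.19 is 121.152.0.0/14 -> RTR-H
At RTR-H: longest match for 121.152.110.19 is 121.152.96.0/19 -> local delivery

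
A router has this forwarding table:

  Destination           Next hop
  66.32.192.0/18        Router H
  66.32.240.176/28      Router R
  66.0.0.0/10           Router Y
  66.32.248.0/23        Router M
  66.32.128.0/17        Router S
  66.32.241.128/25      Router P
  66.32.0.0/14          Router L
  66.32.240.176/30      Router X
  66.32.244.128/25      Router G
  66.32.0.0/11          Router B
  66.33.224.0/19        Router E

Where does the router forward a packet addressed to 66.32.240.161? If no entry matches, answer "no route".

Router H

Routes whose prefix contains 66.32.240.161:
  66.0.0.0/10 (66.0.0.0 - 66.63.255.255) -> Router Y
  66.32.0.0/11 (66.32.0.0 - 66.63.255.255) -> Router B
  66.32.0.0/14 (66.32.0.0 - 66.35.255.255) -> Router L
  66.32.128.0/17 (66.32.128.0 - 66.32.255.255) -> Router S
  66.32.192.0/18 (66.32.192.0 - 66.32.255.255) -> Router H
More-specific entries that do NOT match:
  66.32.240.176/30 (66.32.240.176 - 66.32.240.179) does not contain 66.32.240.161
  66.32.240.176/28 (66.32.240.176 - 66.32.240.191) does not contain 66.32.240.161
  66.32.241.128/25 (66.32.241.128 - 66.32.241.255) does not contain 66.32.240.161
  66.32.244.128/25 (66.32.244.128 - 66.32.244.255) does not contain 66.32.240.161
  66.32.248.0/23 (66.32.248.0 - 66.32.249.255) does not contain 66.32.240.161
  66.33.224.0/19 (66.33.224.0 - 66.33.255.255) does not contain 66.32.240.161
Longest matching prefix is /18 -> next hop Router H.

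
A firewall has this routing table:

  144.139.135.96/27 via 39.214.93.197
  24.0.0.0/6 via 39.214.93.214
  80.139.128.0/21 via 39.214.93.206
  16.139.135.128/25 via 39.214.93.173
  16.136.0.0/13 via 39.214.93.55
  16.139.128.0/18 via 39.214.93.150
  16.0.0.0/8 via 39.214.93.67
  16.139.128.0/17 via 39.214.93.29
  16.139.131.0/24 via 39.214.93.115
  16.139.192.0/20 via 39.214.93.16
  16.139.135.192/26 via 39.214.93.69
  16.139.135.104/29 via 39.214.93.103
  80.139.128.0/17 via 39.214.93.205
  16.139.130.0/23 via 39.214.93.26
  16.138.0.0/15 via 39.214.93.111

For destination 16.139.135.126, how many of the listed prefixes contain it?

Prefixes containing 16.139.135.126:
  16.0.0.0/8 (16.0.0.0 - 16.255.255.255)
  16.136.0.0/13 (16.136.0.0 - 16.143.255.255)
  16.138.0.0/15 (16.138.0.0 - 16.139.255.255)
  16.139.128.0/17 (16.139.128.0 - 16.139.255.255)
  16.139.128.0/18 (16.139.128.0 - 16.139.191.255)
Total matching entries: 5.

5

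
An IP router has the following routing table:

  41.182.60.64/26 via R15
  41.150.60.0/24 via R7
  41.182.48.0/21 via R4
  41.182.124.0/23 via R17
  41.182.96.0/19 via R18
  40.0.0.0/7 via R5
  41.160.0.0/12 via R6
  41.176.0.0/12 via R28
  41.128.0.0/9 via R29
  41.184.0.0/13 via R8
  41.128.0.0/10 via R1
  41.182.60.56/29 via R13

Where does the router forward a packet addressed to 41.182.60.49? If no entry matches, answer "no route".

R28

Routes whose prefix contains 41.182.60.49:
  40.0.0.0/7 (40.0.0.0 - 41.255.255.255) -> R5
  41.128.0.0/9 (41.128.0.0 - 41.255.255.255) -> R29
  41.128.0.0/10 (41.128.0.0 - 41.191.255.255) -> R1
  41.176.0.0/12 (41.176.0.0 - 41.191.255.255) -> R28
More-specific entries that do NOT match:
  41.182.60.56/29 (41.182.60.56 - 41.182.60.63) does not contain 41.182.60.49
  41.182.60.64/26 (41.182.60.64 - 41.182.60.127) does not contain 41.182.60.49
  41.150.60.0/24 (41.150.60.0 - 41.150.60.255) does not contain 41.182.60.49
  41.182.124.0/23 (41.182.124.0 - 41.182.125.255) does not contain 41.182.60.49
  41.182.48.0/21 (41.182.48.0 - 41.182.55.255) does not contain 41.182.60.49
  41.182.96.0/19 (41.182.96.0 - 41.182.127.255) does not contain 41.182.60.49
  41.184.0.0/13 (41.184.0.0 - 41.191.255.255) does not contain 41.182.60.49
Longest matching prefix is /12 -> next hop R28.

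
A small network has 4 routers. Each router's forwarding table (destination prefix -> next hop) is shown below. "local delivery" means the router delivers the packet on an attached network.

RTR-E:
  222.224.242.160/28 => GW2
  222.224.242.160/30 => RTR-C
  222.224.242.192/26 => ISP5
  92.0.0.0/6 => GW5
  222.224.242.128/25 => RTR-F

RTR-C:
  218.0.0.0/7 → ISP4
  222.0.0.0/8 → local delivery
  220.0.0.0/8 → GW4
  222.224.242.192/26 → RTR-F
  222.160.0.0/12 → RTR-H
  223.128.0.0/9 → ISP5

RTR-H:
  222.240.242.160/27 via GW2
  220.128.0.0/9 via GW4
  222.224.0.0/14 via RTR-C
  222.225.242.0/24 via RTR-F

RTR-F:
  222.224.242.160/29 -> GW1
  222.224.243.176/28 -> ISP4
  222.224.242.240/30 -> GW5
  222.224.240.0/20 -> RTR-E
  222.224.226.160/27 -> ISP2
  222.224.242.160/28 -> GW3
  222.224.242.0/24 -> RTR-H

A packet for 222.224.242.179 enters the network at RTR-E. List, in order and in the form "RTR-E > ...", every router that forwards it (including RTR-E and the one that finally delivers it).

RTR-E > RTR-F > RTR-H > RTR-C

At RTR-E: longest match for 222.224.242.179 is 222.224.242.128/25 -> RTR-F
At RTR-F: longest match for 222.224.242.179 is 222.224.242.0/24 -> RTR-H
At RTR-H: longest match for 222.224.242.179 is 222.224.0.0/14 -> RTR-C
At RTR-C: longest match for 222.224.242.179 is 222.0.0.0/8 -> local delivery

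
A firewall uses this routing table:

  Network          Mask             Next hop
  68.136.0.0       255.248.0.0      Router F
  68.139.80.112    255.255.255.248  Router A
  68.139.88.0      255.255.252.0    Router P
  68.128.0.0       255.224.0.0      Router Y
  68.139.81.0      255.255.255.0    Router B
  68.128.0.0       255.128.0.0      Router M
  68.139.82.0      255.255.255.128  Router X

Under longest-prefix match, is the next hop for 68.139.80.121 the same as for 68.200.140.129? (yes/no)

68.139.80.121: longest match 68.136.0.0/13 -> Router F
68.200.140.129: longest match 68.128.0.0/9 -> Router M

no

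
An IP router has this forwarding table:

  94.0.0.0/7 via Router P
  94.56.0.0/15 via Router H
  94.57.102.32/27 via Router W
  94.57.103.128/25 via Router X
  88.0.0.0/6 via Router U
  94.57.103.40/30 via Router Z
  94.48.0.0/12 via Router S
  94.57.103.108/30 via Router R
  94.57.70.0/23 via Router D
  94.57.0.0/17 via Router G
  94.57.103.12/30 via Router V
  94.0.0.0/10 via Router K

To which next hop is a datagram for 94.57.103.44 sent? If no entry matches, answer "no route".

Routes whose prefix contains 94.57.103.44:
  94.0.0.0/7 (94.0.0.0 - 95.255.255.255) -> Router P
  94.0.0.0/10 (94.0.0.0 - 94.63.255.255) -> Router K
  94.48.0.0/12 (94.48.0.0 - 94.63.255.255) -> Router S
  94.56.0.0/15 (94.56.0.0 - 94.57.255.255) -> Router H
  94.57.0.0/17 (94.57.0.0 - 94.57.127.255) -> Router G
More-specific entries that do NOT match:
  94.57.103.40/30 (94.57.103.40 - 94.57.103.43) does not contain 94.57.103.44
  94.57.103.108/30 (94.57.103.108 - 94.57.103.111) does not contain 94.57.103.44
  94.57.103.12/30 (94.57.103.12 - 94.57.103.15) does not contain 94.57.103.44
  94.57.102.32/27 (94.57.102.32 - 94.57.102.63) does not contain 94.57.103.44
  94.57.103.128/25 (94.57.103.128 - 94.57.103.255) does not contain 94.57.103.44
  94.57.70.0/23 (94.57.70.0 - 94.57.71.255) does not contain 94.57.103.44
Longest matching prefix is /17 -> next hop Router G.

Router G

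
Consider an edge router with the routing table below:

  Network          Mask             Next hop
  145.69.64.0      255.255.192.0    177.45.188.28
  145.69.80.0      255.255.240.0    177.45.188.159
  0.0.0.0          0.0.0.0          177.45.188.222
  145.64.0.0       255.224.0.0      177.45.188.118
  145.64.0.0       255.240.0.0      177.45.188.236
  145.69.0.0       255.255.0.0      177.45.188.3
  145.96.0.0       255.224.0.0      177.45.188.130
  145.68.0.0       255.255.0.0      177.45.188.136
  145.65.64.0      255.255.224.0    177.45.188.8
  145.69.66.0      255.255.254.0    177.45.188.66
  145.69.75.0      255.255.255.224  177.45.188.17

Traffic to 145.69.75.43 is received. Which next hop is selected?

177.45.188.28

Routes whose prefix contains 145.69.75.43:
  0.0.0.0/0 (default, matches everything) -> 177.45.188.222
  145.64.0.0/11 (145.64.0.0 - 145.95.255.255) -> 177.45.188.118
  145.64.0.0/12 (145.64.0.0 - 145.79.255.255) -> 177.45.188.236
  145.69.0.0/16 (145.69.0.0 - 145.69.255.255) -> 177.45.188.3
  145.69.64.0/18 (145.69.64.0 - 145.69.127.255) -> 177.45.188.28
More-specific entries that do NOT match:
  145.69.75.0/27 (145.69.75.0 - 145.69.75.31) does not contain 145.69.75.43
  145.69.66.0/23 (145.69.66.0 - 145.69.67.255) does not contain 145.69.75.43
  145.69.80.0/20 (145.69.80.0 - 145.69.95.255) does not contain 145.69.75.43
  145.65.64.0/19 (145.65.64.0 - 145.65.95.255) does not contain 145.69.75.43
Longest matching prefix is /18 -> next hop 177.45.188.28.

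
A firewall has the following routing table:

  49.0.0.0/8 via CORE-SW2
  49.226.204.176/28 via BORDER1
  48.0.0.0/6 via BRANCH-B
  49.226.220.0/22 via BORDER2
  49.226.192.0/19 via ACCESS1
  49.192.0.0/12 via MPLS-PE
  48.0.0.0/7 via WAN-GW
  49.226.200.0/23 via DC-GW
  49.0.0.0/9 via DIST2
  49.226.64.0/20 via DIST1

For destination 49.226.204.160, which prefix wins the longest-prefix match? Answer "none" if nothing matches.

Entries matching 49.226.204.160:
  48.0.0.0/6 (48.0.0.0 - 51.255.255.255)
  48.0.0.0/7 (48.0.0.0 - 49.255.255.255)
  49.0.0.0/8 (49.0.0.0 - 49.255.255.255)
  49.226.192.0/19 (49.226.192.0 - 49.226.223.255)
Most specific is 49.226.192.0/19.

49.226.192.0/19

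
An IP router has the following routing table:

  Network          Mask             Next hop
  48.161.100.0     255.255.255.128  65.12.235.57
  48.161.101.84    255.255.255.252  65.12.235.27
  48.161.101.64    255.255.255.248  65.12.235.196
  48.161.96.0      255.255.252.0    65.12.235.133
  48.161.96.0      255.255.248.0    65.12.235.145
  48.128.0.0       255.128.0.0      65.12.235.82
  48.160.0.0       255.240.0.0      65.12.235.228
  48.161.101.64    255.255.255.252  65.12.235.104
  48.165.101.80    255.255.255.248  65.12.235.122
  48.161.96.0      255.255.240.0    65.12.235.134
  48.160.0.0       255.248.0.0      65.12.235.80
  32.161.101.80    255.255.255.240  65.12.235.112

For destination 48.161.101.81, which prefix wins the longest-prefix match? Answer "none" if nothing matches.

48.161.96.0/21

Entries matching 48.161.101.81:
  48.128.0.0/9 (48.128.0.0 - 48.255.255.255)
  48.160.0.0/12 (48.160.0.0 - 48.175.255.255)
  48.160.0.0/13 (48.160.0.0 - 48.167.255.255)
  48.161.96.0/20 (48.161.96.0 - 48.161.111.255)
  48.161.96.0/21 (48.161.96.0 - 48.161.103.255)
Most specific is 48.161.96.0/21.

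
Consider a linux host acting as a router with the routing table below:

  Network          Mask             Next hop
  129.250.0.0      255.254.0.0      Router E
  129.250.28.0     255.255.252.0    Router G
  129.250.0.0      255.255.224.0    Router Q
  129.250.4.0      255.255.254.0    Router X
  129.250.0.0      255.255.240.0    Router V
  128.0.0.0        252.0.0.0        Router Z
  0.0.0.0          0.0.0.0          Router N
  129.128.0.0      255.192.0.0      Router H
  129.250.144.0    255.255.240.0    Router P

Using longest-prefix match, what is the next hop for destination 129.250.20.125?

Routes whose prefix contains 129.250.20.125:
  0.0.0.0/0 (default, matches everything) -> Router N
  128.0.0.0/6 (128.0.0.0 - 131.255.255.255) -> Router Z
  129.250.0.0/15 (129.250.0.0 - 129.251.255.255) -> Router E
  129.250.0.0/19 (129.250.0.0 - 129.250.31.255) -> Router Q
More-specific entries that do NOT match:
  129.250.4.0/23 (129.250.4.0 - 129.250.5.255) does not contain 129.250.20.125
  129.250.28.0/22 (129.250.28.0 - 129.250.31.255) does not contain 129.250.20.125
  129.250.0.0/20 (129.250.0.0 - 129.250.15.255) does not contain 129.250.20.125
  129.250.144.0/20 (129.250.144.0 - 129.250.159.255) does not contain 129.250.20.125
Longest matching prefix is /19 -> next hop Router Q.

Router Q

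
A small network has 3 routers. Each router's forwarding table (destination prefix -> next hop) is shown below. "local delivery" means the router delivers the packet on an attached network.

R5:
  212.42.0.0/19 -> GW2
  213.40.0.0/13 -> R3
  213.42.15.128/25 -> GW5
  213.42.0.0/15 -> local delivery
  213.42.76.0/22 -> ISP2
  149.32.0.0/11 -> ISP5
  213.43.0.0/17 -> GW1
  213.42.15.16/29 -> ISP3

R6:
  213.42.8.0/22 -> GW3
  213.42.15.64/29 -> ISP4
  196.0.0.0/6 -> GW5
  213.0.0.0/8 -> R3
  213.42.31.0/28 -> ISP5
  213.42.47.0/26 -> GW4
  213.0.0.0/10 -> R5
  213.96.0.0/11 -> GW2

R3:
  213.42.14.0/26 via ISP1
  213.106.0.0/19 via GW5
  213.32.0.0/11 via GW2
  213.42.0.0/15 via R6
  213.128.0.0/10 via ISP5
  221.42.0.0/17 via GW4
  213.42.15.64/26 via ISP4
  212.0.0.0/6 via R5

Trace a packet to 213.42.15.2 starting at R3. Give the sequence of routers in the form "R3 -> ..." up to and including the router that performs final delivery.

At R3: longest match for 213.42.15.2 is 213.42.0.0/15 -> R6
At R6: longest match for 213.42.15.2 is 213.0.0.0/10 -> R5
At R5: longest match for 213.42.15.2 is 213.42.0.0/15 -> local delivery

R3 -> R6 -> R5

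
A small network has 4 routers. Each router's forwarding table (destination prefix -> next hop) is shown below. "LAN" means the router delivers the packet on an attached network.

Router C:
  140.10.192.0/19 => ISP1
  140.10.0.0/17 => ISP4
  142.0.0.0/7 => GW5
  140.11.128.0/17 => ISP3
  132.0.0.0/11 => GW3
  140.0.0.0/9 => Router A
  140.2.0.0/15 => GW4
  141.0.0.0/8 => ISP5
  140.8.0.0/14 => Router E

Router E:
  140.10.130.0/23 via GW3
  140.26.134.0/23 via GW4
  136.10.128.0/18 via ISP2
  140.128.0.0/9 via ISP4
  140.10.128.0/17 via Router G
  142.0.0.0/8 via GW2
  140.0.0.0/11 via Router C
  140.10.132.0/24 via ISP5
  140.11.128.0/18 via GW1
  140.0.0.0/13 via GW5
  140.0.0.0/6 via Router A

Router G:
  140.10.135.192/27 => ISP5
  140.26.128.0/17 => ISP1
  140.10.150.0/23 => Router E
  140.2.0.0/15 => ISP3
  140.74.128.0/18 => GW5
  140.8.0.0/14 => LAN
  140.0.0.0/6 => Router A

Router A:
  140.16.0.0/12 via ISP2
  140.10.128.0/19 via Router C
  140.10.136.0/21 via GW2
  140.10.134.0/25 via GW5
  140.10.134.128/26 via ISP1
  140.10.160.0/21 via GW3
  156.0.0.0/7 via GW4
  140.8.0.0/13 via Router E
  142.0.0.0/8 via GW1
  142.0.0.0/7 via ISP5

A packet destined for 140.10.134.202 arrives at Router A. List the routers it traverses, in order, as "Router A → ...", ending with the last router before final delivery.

Router A → Router C → Router E → Router G

At Router A: longest match for 140.10.134.202 is 140.10.128.0/19 -> Router C
At Router C: longest match for 140.10.134.202 is 140.8.0.0/14 -> Router E
At Router E: longest match for 140.10.134.202 is 140.10.128.0/17 -> Router G
At Router G: longest match for 140.10.134.202 is 140.8.0.0/14 -> LAN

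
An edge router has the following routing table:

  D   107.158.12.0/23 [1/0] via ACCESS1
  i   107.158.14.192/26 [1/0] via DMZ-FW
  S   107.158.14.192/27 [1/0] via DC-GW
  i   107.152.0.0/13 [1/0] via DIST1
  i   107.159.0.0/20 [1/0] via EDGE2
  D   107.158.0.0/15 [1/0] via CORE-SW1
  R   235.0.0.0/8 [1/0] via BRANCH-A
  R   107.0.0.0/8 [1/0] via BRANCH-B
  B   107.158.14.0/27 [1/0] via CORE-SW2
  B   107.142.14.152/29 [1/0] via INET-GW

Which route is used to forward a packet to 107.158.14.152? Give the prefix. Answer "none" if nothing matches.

107.158.0.0/15

Entries matching 107.158.14.152:
  107.0.0.0/8 (107.0.0.0 - 107.255.255.255)
  107.152.0.0/13 (107.152.0.0 - 107.159.255.255)
  107.158.0.0/15 (107.158.0.0 - 107.159.255.255)
Most specific is 107.158.0.0/15.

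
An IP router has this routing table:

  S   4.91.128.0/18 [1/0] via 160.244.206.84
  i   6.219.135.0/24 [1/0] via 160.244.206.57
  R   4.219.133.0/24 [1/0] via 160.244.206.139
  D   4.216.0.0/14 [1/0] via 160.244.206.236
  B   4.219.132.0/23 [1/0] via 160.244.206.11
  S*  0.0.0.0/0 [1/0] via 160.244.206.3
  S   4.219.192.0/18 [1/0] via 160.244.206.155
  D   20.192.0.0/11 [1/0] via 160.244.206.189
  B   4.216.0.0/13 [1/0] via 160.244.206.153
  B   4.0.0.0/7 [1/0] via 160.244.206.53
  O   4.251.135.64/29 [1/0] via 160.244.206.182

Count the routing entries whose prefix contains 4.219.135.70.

4

Prefixes containing 4.219.135.70:
  0.0.0.0/0 (default, matches everything)
  4.0.0.0/7 (4.0.0.0 - 5.255.255.255)
  4.216.0.0/13 (4.216.0.0 - 4.223.255.255)
  4.216.0.0/14 (4.216.0.0 - 4.219.255.255)
Total matching entries: 4.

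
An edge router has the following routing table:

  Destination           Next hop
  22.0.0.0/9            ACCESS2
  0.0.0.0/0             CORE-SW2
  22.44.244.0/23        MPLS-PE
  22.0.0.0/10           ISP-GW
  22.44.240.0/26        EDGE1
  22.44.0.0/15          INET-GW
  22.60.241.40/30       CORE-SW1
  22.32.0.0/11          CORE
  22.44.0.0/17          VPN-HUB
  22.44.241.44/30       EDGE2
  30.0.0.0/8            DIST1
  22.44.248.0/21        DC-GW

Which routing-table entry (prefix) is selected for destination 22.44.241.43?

Entries matching 22.44.241.43:
  0.0.0.0/0 (default, matches everything)
  22.0.0.0/9 (22.0.0.0 - 22.127.255.255)
  22.0.0.0/10 (22.0.0.0 - 22.63.255.255)
  22.32.0.0/11 (22.32.0.0 - 22.63.255.255)
  22.44.0.0/15 (22.44.0.0 - 22.45.255.255)
Most specific is 22.44.0.0/15.

22.44.0.0/15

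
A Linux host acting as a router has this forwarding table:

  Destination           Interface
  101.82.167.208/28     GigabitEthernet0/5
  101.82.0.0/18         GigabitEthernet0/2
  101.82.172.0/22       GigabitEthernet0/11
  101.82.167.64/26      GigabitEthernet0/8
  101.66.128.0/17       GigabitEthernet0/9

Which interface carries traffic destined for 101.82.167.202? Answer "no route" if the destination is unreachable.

No entry's prefix contains 101.82.167.202; there is no default route.

no route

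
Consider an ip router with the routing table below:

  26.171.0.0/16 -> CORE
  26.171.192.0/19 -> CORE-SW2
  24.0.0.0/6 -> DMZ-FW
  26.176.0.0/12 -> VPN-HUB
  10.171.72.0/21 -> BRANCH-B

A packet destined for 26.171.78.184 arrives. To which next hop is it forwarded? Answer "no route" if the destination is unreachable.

CORE

Routes whose prefix contains 26.171.78.184:
  24.0.0.0/6 (24.0.0.0 - 27.255.255.255) -> DMZ-FW
  26.171.0.0/16 (26.171.0.0 - 26.171.255.255) -> CORE
More-specific entries that do NOT match:
  10.171.72.0/21 (10.171.72.0 - 10.171.79.255) does not contain 26.171.78.184
  26.171.192.0/19 (26.171.192.0 - 26.171.223.255) does not contain 26.171.78.184
Longest matching prefix is /16 -> next hop CORE.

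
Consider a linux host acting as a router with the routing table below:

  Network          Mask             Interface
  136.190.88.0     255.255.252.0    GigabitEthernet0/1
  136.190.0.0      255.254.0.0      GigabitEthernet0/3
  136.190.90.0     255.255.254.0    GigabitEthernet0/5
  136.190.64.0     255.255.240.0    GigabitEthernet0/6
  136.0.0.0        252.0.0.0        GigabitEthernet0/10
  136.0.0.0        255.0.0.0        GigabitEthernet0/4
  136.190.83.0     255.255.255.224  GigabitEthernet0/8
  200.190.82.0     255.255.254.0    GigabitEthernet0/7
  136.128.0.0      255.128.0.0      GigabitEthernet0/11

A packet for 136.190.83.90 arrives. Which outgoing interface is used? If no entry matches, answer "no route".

GigabitEthernet0/3

Routes whose prefix contains 136.190.83.90:
  136.0.0.0/6 (136.0.0.0 - 139.255.255.255) -> GigabitEthernet0/10
  136.0.0.0/8 (136.0.0.0 - 136.255.255.255) -> GigabitEthernet0/4
  136.128.0.0/9 (136.128.0.0 - 136.255.255.255) -> GigabitEthernet0/11
  136.190.0.0/15 (136.190.0.0 - 136.191.255.255) -> GigabitEthernet0/3
More-specific entries that do NOT match:
  136.190.83.0/27 (136.190.83.0 - 136.190.83.31) does not contain 136.190.83.90
  136.190.90.0/23 (136.190.90.0 - 136.190.91.255) does not contain 136.190.83.90
  200.190.82.0/23 (200.190.82.0 - 200.190.83.255) does not contain 136.190.83.90
  136.190.88.0/22 (136.190.88.0 - 136.190.91.255) does not contain 136.190.83.90
  136.190.64.0/20 (136.190.64.0 - 136.190.79.255) does not contain 136.190.83.90
Longest matching prefix is /15 -> interface GigabitEthernet0/3.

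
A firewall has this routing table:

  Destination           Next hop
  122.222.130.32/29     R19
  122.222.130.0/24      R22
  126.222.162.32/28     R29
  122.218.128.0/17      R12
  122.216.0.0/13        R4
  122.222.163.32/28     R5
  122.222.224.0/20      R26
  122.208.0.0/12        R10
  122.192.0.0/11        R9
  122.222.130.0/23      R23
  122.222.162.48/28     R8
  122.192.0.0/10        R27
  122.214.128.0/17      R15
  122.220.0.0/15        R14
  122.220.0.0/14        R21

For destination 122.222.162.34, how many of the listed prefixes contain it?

5

Prefixes containing 122.222.162.34:
  122.192.0.0/10 (122.192.0.0 - 122.255.255.255)
  122.192.0.0/11 (122.192.0.0 - 122.223.255.255)
  122.208.0.0/12 (122.208.0.0 - 122.223.255.255)
  122.216.0.0/13 (122.216.0.0 - 122.223.255.255)
  122.220.0.0/14 (122.220.0.0 - 122.223.255.255)
Total matching entries: 5.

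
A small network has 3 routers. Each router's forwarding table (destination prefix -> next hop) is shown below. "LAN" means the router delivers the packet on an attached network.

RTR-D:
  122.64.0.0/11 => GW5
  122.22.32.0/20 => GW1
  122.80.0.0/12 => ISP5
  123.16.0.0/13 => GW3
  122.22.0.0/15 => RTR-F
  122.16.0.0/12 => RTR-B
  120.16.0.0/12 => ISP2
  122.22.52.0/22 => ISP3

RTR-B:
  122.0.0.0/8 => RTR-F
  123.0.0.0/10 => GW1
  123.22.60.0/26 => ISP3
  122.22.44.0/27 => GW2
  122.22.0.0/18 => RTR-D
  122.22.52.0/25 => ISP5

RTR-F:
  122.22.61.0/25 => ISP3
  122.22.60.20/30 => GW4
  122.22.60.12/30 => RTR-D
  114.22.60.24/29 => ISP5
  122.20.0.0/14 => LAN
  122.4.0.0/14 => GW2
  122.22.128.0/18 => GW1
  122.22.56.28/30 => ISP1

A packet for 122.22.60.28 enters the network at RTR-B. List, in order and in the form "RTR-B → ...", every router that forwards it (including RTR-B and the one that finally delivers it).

At RTR-B: longest match for 122.22.60.28 is 122.22.0.0/18 -> RTR-D
At RTR-D: longest match for 122.22.60.28 is 122.22.0.0/15 -> RTR-F
At RTR-F: longest match for 122.22.60.28 is 122.20.0.0/14 -> LAN

RTR-B → RTR-D → RTR-F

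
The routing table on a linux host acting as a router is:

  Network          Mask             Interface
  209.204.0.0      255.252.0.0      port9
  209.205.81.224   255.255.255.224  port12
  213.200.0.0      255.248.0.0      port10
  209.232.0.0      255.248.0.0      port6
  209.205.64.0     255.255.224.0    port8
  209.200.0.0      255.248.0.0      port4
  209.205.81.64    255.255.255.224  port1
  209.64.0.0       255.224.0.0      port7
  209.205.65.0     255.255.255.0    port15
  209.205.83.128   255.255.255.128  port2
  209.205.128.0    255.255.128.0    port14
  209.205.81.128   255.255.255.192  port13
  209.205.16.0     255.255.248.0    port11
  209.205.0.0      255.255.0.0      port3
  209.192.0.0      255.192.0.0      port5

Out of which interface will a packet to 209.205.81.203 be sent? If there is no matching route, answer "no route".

port8

Routes whose prefix contains 209.205.81.203:
  209.192.0.0/10 (209.192.0.0 - 209.255.255.255) -> port5
  209.200.0.0/13 (209.200.0.0 - 209.207.255.255) -> port4
  209.204.0.0/14 (209.204.0.0 - 209.207.255.255) -> port9
  209.205.0.0/16 (209.205.0.0 - 209.205.255.255) -> port3
  209.205.64.0/19 (209.205.64.0 - 209.205.95.255) -> port8
More-specific entries that do NOT match:
  209.205.81.224/27 (209.205.81.224 - 209.205.81.255) does not contain 209.205.81.203
  209.205.81.64/27 (209.205.81.64 - 209.205.81.95) does not contain 209.205.81.203
  209.205.81.128/26 (209.205.81.128 - 209.205.81.191) does not contain 209.205.81.203
  209.205.83.128/25 (209.205.83.128 - 209.205.83.255) does not contain 209.205.81.203
  209.205.65.0/24 (209.205.65.0 - 209.205.65.255) does not contain 209.205.81.203
  209.205.16.0/21 (209.205.16.0 - 209.205.23.255) does not contain 209.205.81.203
Longest matching prefix is /19 -> interface port8.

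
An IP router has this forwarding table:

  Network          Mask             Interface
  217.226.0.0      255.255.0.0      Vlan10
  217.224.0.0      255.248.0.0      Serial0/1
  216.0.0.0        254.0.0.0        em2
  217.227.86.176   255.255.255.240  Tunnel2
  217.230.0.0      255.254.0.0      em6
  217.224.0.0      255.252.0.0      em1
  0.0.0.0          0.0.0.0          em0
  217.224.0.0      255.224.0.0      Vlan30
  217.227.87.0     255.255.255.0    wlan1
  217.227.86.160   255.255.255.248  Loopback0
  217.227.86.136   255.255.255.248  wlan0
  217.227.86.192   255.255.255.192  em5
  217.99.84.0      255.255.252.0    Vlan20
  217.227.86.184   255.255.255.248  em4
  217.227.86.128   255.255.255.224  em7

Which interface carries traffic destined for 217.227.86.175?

Routes whose prefix contains 217.227.86.175:
  0.0.0.0/0 (default, matches everything) -> em0
  216.0.0.0/7 (216.0.0.0 - 217.255.255.255) -> em2
  217.224.0.0/11 (217.224.0.0 - 217.255.255.255) -> Vlan30
  217.224.0.0/13 (217.224.0.0 - 217.231.255.255) -> Serial0/1
  217.224.0.0/14 (217.224.0.0 - 217.227.255.255) -> em1
More-specific entries that do NOT match:
  217.227.86.160/29 (217.227.86.160 - 217.227.86.167) does not contain 217.227.86.175
  217.227.86.136/29 (217.227.86.136 - 217.227.86.143) does not contain 217.227.86.175
  217.227.86.184/29 (217.227.86.184 - 217.227.86.191) does not contain 217.227.86.175
  217.227.86.176/28 (217.227.86.176 - 217.227.86.191) does not contain 217.227.86.175
  217.227.86.128/27 (217.227.86.128 - 217.227.86.159) does not contain 217.227.86.175
  217.227.86.192/26 (217.227.86.192 - 217.227.86.255) does not contain 217.227.86.175
  217.227.87.0/24 (217.227.87.0 - 217.227.87.255) does not contain 217.227.86.175
  217.99.84.0/22 (217.99.84.0 - 217.99.87.255) does not contain 217.227.86.175
  217.226.0.0/16 (217.226.0.0 - 217.226.255.255) does not contain 217.227.86.175
  217.230.0.0/15 (217.230.0.0 - 217.231.255.255) does not contain 217.227.86.175
Longest matching prefix is /14 -> interface em1.

em1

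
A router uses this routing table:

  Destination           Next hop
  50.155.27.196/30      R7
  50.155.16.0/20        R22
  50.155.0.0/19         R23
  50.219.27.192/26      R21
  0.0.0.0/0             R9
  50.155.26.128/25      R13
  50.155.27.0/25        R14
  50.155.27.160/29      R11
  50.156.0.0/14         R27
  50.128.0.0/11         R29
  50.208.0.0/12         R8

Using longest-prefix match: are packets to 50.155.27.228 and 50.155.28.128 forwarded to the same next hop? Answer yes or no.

50.155.27.228: longest match 50.155.16.0/20 -> R22
50.155.28.128: longest match 50.155.16.0/20 -> R22

yes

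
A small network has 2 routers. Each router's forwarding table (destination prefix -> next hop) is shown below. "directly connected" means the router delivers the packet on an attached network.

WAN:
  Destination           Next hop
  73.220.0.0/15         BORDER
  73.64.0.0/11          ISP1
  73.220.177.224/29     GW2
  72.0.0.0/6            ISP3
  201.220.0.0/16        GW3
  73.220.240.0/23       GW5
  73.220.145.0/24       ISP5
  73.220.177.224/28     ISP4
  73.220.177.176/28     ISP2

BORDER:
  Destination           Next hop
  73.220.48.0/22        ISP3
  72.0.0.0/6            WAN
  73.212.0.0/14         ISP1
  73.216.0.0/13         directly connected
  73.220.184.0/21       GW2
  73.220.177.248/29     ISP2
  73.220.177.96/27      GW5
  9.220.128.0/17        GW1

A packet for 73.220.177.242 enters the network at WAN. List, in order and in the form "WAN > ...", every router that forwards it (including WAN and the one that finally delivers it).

At WAN: longest match for 73.220.177.242 is 73.220.0.0/15 -> BORDER
At BORDER: longest match for 73.220.177.242 is 73.216.0.0/13 -> directly connected

WAN > BORDER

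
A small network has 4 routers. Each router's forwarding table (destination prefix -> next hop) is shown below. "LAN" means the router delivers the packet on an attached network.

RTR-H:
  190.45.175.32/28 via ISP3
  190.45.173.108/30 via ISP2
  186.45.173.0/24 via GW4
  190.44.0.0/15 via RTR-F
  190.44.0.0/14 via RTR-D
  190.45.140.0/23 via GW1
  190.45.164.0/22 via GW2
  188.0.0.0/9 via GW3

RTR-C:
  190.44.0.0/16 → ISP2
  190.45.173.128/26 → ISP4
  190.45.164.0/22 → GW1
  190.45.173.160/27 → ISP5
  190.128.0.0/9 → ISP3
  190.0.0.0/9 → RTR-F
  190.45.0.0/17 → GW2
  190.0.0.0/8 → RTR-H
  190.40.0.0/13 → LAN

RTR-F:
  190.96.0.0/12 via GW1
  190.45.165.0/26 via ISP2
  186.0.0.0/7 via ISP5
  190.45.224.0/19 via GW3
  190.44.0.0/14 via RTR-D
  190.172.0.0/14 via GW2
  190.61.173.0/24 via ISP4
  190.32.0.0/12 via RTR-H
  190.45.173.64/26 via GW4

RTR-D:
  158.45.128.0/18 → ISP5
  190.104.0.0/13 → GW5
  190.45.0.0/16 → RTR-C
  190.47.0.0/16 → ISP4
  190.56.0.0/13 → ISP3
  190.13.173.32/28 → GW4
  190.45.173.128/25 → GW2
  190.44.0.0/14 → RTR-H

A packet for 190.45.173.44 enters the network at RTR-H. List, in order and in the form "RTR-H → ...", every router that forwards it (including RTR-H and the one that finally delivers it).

RTR-H → RTR-F → RTR-D → RTR-C

At RTR-H: longest match for 190.45.173.44 is 190.44.0.0/15 -> RTR-F
At RTR-F: longest match for 190.45.173.44 is 190.44.0.0/14 -> RTR-D
At RTR-D: longest match for 190.45.173.44 is 190.45.0.0/16 -> RTR-C
At RTR-C: longest match for 190.45.173.44 is 190.40.0.0/13 -> LAN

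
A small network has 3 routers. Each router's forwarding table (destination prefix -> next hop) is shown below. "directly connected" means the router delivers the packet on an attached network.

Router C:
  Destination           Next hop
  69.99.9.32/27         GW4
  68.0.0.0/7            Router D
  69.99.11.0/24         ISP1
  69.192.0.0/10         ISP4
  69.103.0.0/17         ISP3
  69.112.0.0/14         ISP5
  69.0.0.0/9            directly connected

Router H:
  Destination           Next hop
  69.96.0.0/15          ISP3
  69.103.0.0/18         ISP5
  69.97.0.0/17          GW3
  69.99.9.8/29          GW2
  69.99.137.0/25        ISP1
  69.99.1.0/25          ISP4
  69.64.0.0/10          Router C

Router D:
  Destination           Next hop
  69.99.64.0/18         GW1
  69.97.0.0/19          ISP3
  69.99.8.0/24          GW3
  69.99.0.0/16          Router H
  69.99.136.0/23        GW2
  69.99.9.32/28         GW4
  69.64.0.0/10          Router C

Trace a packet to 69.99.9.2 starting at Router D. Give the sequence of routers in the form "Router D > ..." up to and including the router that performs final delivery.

Router D > Router H > Router C

At Router D: longest match for 69.99.9.2 is 69.99.0.0/16 -> Router H
At Router H: longest match for 69.99.9.2 is 69.64.0.0/10 -> Router C
At Router C: longest match for 69.99.9.2 is 69.0.0.0/9 -> directly connected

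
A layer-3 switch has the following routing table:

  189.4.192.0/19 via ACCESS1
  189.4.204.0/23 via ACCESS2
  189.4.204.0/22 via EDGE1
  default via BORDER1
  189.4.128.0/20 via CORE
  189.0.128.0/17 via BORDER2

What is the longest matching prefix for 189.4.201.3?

Entries matching 189.4.201.3:
  0.0.0.0/0 (default, matches everything)
  189.4.192.0/19 (189.4.192.0 - 189.4.223.255)
Most specific is 189.4.192.0/19.

189.4.192.0/19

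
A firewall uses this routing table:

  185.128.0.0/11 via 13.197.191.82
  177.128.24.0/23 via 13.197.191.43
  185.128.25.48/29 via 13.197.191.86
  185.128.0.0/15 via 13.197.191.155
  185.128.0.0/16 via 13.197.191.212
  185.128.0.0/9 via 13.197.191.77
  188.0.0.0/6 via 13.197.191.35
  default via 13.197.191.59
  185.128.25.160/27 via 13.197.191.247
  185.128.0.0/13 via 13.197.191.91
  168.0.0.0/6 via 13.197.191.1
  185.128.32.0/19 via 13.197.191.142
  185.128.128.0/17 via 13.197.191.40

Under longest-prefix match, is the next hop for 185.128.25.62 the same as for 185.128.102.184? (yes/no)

yes

185.128.25.62: longest match 185.128.0.0/16 -> 13.197.191.212
185.128.102.184: longest match 185.128.0.0/16 -> 13.197.191.212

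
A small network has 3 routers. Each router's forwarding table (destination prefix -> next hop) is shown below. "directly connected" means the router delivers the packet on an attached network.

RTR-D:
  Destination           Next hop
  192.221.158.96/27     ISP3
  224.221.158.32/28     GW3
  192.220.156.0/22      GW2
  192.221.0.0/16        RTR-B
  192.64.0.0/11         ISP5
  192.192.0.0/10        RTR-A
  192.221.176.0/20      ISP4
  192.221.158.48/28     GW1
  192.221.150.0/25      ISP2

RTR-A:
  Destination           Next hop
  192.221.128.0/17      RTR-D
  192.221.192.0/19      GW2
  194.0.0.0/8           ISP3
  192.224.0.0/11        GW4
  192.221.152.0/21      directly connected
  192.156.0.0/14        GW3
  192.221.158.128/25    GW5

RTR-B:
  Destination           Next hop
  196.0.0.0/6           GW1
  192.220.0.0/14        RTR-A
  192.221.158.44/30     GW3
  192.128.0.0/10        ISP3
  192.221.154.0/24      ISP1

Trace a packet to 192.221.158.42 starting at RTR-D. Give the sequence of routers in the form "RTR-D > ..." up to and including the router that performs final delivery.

At RTR-D: longest match for 192.221.158.42 is 192.221.0.0/16 -> RTR-B
At RTR-B: longest match for 192.221.158.42 is 192.220.0.0/14 -> RTR-A
At RTR-A: longest match for 192.221.158.42 is 192.221.152.0/21 -> directly connected

RTR-D > RTR-B > RTR-A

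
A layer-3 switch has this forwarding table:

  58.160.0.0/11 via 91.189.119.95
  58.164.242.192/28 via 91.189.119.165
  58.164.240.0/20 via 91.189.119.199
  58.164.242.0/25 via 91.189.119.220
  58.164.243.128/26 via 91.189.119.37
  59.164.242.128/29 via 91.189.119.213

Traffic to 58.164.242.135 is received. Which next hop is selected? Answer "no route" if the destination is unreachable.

Routes whose prefix contains 58.164.242.135:
  58.160.0.0/11 (58.160.0.0 - 58.191.255.255) -> 91.189.119.95
  58.164.240.0/20 (58.164.240.0 - 58.164.255.255) -> 91.189.119.199
More-specific entries that do NOT match:
  59.164.242.128/29 (59.164.242.128 - 59.164.242.135) does not contain 58.164.242.135
  58.164.242.192/28 (58.164.242.192 - 58.164.242.207) does not contain 58.164.242.135
  58.164.243.128/26 (58.164.243.128 - 58.164.243.191) does not contain 58.164.242.135
  58.164.242.0/25 (58.164.242.0 - 58.164.242.127) does not contain 58.164.242.135
Longest matching prefix is /20 -> next hop 91.189.119.199.

91.189.119.199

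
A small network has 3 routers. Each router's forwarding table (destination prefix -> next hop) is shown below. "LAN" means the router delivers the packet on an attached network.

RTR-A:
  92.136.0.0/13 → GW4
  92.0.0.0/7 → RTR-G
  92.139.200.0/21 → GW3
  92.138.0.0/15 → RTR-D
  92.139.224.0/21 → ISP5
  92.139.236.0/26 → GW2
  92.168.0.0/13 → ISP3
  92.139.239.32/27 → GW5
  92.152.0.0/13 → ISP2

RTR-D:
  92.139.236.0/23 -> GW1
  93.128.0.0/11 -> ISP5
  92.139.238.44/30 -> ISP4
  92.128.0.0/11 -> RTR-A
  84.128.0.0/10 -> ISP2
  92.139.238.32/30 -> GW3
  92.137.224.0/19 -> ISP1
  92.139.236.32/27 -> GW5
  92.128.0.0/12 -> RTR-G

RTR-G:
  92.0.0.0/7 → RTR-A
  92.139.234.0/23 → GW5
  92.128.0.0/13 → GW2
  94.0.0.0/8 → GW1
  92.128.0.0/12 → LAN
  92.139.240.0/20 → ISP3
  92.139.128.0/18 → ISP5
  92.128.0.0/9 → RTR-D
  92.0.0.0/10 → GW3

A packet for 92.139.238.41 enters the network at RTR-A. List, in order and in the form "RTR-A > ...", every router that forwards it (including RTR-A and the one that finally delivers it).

At RTR-A: longest match for 92.139.238.41 is 92.138.0.0/15 -> RTR-D
At RTR-D: longest match for 92.139.238.41 is 92.128.0.0/12 -> RTR-G
At RTR-G: longest match for 92.139.238.41 is 92.128.0.0/12 -> LAN

RTR-A > RTR-D > RTR-G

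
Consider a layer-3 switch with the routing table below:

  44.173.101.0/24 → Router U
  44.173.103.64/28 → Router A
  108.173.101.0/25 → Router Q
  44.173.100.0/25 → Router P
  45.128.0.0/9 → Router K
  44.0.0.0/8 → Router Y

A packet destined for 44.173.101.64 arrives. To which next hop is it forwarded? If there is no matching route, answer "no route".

Router U

Routes whose prefix contains 44.173.101.64:
  44.0.0.0/8 (44.0.0.0 - 44.255.255.255) -> Router Y
  44.173.101.0/24 (44.173.101.0 - 44.173.101.255) -> Router U
More-specific entries that do NOT match:
  44.173.103.64/28 (44.173.103.64 - 44.173.103.79) does not contain 44.173.101.64
  108.173.101.0/25 (108.173.101.0 - 108.173.101.127) does not contain 44.173.101.64
  44.173.100.0/25 (44.173.100.0 - 44.173.100.127) does not contain 44.173.101.64
Longest matching prefix is /24 -> next hop Router U.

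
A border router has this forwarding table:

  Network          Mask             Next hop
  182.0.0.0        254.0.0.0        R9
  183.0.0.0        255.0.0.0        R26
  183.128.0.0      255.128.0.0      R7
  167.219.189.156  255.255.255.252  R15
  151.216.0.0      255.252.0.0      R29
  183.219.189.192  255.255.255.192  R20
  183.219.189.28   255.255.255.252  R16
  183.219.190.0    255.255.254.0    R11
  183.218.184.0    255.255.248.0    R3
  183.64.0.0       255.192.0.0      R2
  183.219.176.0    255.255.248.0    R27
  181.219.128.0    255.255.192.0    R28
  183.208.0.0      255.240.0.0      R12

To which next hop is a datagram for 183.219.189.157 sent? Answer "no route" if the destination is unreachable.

Routes whose prefix contains 183.219.189.157:
  182.0.0.0/7 (182.0.0.0 - 183.255.255.255) -> R9
  183.0.0.0/8 (183.0.0.0 - 183.255.255.255) -> R26
  183.128.0.0/9 (183.128.0.0 - 183.255.255.255) -> R7
  183.208.0.0/12 (183.208.0.0 - 183.223.255.255) -> R12
More-specific entries that do NOT match:
  167.219.189.156/30 (167.219.189.156 - 167.219.189.159) does not contain 183.219.189.157
  183.219.189.28/30 (183.219.189.28 - 183.219.189.31) does not contain 183.219.189.157
  183.219.189.192/26 (183.219.189.192 - 183.219.189.255) does not contain 183.219.189.157
  183.219.190.0/23 (183.219.190.0 - 183.219.191.255) does not contain 183.219.189.157
  183.218.184.0/21 (183.218.184.0 - 183.218.191.255) does not contain 183.219.189.157
  183.219.176.0/21 (183.219.176.0 - 183.219.183.255) does not contain 183.219.189.157
  181.219.128.0/18 (181.219.128.0 - 181.219.191.255) does not contain 183.219.189.157
  151.216.0.0/14 (151.216.0.0 - 151.219.255.255) does not contain 183.219.189.157
Longest matching prefix is /12 -> next hop R12.

R12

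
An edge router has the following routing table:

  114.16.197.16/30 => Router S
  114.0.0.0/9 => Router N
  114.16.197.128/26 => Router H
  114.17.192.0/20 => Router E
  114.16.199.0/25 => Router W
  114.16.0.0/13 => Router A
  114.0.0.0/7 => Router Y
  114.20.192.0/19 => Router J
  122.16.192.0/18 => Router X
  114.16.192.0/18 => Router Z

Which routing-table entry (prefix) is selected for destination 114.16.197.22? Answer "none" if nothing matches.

Entries matching 114.16.197.22:
  114.0.0.0/7 (114.0.0.0 - 115.255.255.255)
  114.0.0.0/9 (114.0.0.0 - 114.127.255.255)
  114.16.0.0/13 (114.16.0.0 - 114.23.255.255)
  114.16.192.0/18 (114.16.192.0 - 114.16.255.255)
Most specific is 114.16.192.0/18.

114.16.192.0/18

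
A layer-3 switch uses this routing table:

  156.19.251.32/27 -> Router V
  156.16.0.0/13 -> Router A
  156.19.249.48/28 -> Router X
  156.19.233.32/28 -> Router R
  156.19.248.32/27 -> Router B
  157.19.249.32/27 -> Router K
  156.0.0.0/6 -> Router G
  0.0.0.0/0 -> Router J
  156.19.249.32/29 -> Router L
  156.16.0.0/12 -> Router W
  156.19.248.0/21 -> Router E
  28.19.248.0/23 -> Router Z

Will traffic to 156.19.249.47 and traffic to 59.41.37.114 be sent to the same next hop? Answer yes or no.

no

156.19.249.47: longest match 156.19.248.0/21 -> Router E
59.41.37.114: longest match 0.0.0.0/0 -> Router J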